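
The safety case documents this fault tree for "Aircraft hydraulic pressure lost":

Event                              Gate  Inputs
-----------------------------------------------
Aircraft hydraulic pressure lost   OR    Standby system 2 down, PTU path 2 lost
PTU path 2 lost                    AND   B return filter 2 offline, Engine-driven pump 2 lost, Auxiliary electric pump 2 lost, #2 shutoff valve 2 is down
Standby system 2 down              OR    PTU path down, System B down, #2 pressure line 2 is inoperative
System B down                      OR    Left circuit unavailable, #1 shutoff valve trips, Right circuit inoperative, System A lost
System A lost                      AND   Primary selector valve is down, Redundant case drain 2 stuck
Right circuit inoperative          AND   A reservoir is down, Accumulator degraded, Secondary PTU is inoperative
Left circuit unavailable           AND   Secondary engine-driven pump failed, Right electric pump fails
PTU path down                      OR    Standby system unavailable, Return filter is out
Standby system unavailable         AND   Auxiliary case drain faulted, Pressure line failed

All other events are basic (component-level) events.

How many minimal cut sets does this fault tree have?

8

Standby system unavailable [AND]: one cut set from each child combined → 1 × 1 = 1 cut set(s).
PTU path down [OR]: union of children's cut sets → 2 cut set(s).
Left circuit unavailable [AND]: one cut set from each child combined → 1 × 1 = 1 cut set(s).
Right circuit inoperative [AND]: one cut set from each child combined → 1 × 1 × 1 = 1 cut set(s).
System A lost [AND]: one cut set from each child combined → 1 × 1 = 1 cut set(s).
System B down [OR]: union of children's cut sets → 4 cut set(s).
Standby system 2 down [OR]: union of children's cut sets → 7 cut set(s).
PTU path 2 lost [AND]: one cut set from each child combined → 1 × 1 × 1 × 1 = 1 cut set(s).
Aircraft hydraulic pressure lost [OR]: union of children's cut sets → 8 cut set(s).
Minimal cut sets: {Auxiliary case drain faulted, Pressure line failed}; {Return filter is out}; {Right electric pump fails, Secondary engine-driven pump failed}; {#1 shutoff valve trips}; {A reservoir is down, Accumulator degraded, Secondary PTU is inoperative}; {Primary selector valve is down, Redundant case drain 2 stuck}; {#2 pressure line 2 is inoperative}; {#2 shutoff valve 2 is down, Auxiliary electric pump 2 lost, B return filter 2 offline, Engine-driven pump 2 lost}.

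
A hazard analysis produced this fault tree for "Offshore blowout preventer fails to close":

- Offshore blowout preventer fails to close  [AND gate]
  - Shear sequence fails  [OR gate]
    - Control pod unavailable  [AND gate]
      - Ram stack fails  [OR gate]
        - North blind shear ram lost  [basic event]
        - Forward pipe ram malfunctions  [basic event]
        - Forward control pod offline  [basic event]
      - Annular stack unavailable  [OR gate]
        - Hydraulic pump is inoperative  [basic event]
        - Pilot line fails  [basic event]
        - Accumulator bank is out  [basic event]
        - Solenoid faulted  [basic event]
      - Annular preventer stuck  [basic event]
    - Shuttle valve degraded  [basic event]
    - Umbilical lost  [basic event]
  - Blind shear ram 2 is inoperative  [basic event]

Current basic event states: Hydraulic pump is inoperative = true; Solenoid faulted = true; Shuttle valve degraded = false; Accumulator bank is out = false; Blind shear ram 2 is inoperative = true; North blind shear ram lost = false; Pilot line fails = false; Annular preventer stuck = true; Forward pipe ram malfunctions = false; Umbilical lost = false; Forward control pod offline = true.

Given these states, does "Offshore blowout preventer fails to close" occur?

Yes

Ram stack fails [OR]: North blind shear ram lost=not, Forward pipe ram malfunctions=not, Forward control pod offline=occurs → at least one input occurs → occurs.
Annular stack unavailable [OR]: Hydraulic pump is inoperative=occurs, Pilot line fails=not, Accumulator bank is out=not, Solenoid faulted=occurs → at least one input occurs → occurs.
Control pod unavailable [AND]: Ram stack fails=occurs, Annular stack unavailable=occurs, Annular preventer stuck=occurs → all inputs occur → occurs.
Shear sequence fails [OR]: Control pod unavailable=occurs, Shuttle valve degraded=not, Umbilical lost=not → at least one input occurs → occurs.
Offshore blowout preventer fails to close [AND]: Shear sequence fails=occurs, Blind shear ram 2 is inoperative=occurs → all inputs occur → occurs.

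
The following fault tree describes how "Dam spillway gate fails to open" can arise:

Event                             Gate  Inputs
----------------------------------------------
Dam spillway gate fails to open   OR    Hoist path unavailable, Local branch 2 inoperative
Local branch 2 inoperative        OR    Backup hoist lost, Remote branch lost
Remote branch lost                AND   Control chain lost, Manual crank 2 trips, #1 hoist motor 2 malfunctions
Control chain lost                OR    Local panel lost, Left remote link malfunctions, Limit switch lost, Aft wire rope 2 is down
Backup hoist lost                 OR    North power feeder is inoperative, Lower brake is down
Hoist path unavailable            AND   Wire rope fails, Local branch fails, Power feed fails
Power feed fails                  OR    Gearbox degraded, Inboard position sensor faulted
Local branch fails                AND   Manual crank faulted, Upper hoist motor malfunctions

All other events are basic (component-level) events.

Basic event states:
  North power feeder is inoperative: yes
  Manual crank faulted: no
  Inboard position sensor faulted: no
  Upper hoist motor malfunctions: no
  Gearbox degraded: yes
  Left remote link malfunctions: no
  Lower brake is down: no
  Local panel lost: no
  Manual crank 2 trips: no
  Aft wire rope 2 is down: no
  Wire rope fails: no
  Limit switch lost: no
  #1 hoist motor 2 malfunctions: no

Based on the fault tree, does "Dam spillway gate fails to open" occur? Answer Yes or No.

Local branch fails [AND]: Manual crank faulted=not, Upper hoist motor malfunctions=not → not all inputs occur → does not occur.
Power feed fails [OR]: Gearbox degraded=occurs, Inboard position sensor faulted=not → at least one input occurs → occurs.
Hoist path unavailable [AND]: Wire rope fails=not, Local branch fails=not, Power feed fails=occurs → not all inputs occur → does not occur.
Backup hoist lost [OR]: North power feeder is inoperative=occurs, Lower brake is down=not → at least one input occurs → occurs.
Control chain lost [OR]: Local panel lost=not, Left remote link malfunctions=not, Limit switch lost=not, Aft wire rope 2 is down=not → no input occurs → does not occur.
Remote branch lost [AND]: Control chain lost=not, Manual crank 2 trips=not, #1 hoist motor 2 malfunctions=not → not all inputs occur → does not occur.
Local branch 2 inoperative [OR]: Backup hoist lost=occurs, Remote branch lost=not → at least one input occurs → occurs.
Dam spillway gate fails to open [OR]: Hoist path unavailable=not, Local branch 2 inoperative=occurs → at least one input occurs → occurs.

Yes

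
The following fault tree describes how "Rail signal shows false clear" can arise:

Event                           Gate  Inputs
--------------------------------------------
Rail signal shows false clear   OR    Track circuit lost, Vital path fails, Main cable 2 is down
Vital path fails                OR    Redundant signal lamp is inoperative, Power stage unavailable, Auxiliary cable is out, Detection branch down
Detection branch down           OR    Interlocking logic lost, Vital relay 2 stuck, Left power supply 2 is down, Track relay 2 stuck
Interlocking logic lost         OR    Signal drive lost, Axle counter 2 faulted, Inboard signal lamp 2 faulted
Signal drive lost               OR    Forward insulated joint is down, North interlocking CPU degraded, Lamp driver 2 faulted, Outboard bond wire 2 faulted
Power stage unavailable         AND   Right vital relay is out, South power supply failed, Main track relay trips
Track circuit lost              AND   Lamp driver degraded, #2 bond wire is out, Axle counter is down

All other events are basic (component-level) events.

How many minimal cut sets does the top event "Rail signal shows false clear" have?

Track circuit lost [AND]: one cut set from each child combined → 1 × 1 × 1 = 1 cut set(s).
Power stage unavailable [AND]: one cut set from each child combined → 1 × 1 × 1 = 1 cut set(s).
Signal drive lost [OR]: union of children's cut sets → 4 cut set(s).
Interlocking logic lost [OR]: union of children's cut sets → 6 cut set(s).
Detection branch down [OR]: union of children's cut sets → 9 cut set(s).
Vital path fails [OR]: union of children's cut sets → 12 cut set(s).
Rail signal shows false clear [OR]: union of children's cut sets → 14 cut set(s).

14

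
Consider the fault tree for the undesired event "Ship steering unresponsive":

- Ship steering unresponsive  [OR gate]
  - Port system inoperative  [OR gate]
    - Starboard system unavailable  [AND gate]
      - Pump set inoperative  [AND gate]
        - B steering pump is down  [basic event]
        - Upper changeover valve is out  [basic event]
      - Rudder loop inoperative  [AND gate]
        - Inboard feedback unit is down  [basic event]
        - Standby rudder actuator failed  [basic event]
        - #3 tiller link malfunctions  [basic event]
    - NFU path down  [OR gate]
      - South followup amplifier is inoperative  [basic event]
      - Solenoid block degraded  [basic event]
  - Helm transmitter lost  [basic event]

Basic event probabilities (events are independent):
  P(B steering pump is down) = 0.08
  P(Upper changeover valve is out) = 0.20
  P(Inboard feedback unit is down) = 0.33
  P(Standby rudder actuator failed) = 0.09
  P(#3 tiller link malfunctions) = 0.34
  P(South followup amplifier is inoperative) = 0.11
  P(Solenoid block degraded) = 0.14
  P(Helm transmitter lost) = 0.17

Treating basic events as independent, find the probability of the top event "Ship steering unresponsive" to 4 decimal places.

P(Pump set inoperative) [AND] = 0.08 × 0.20 = 0.016000
P(Rudder loop inoperative) [AND] = 0.33 × 0.09 × 0.34 = 0.010098
P(Starboard system unavailable) [AND] = 0.016000 × 0.010098 = 0.000162
P(NFU path down) [OR] = 1 − (1−0.11) × (1−0.14) = 0.234600
P(Port system inoperative) [OR] = 1 − (1−0.000162) × (1−0.234600) = 0.234724
P(Ship steering unresponsive) [OR] = 1 − (1−0.234724) × (1−0.17) = 0.364821
Rounded to 4 decimal places: P(Ship steering unresponsive) ≈ 0.3648.

0.3648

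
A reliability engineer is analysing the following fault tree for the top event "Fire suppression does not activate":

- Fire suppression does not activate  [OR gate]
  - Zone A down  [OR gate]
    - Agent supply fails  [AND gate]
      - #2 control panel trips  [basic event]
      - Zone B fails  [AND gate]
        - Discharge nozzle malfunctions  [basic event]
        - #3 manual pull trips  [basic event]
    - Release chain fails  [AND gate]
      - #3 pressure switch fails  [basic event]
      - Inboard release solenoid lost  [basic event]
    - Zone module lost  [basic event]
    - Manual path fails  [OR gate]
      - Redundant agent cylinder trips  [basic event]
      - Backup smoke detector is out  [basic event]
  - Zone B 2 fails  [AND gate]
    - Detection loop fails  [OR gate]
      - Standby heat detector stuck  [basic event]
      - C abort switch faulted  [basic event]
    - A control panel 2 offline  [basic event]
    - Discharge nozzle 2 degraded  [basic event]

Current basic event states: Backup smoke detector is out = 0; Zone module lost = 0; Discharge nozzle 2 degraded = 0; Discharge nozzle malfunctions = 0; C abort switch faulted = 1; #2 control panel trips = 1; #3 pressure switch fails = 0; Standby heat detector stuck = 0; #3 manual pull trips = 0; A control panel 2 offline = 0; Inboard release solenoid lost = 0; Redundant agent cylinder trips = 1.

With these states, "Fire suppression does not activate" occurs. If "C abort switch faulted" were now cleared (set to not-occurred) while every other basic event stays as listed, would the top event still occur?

Yes

Counterfactual: set "C abort switch faulted" to not occurred.
Zone B fails [AND]: Discharge nozzle malfunctions=not, #3 manual pull trips=not → not all inputs occur → does not occur.
Agent supply fails [AND]: #2 control panel trips=occurs, Zone B fails=not → not all inputs occur → does not occur.
Release chain fails [AND]: #3 pressure switch fails=not, Inboard release solenoid lost=not → not all inputs occur → does not occur.
Manual path fails [OR]: Redundant agent cylinder trips=occurs, Backup smoke detector is out=not → at least one input occurs → occurs.
Zone A down [OR]: Agent supply fails=not, Release chain fails=not, Zone module lost=not, Manual path fails=occurs → at least one input occurs → occurs.
Detection loop fails [OR]: Standby heat detector stuck=not, C abort switch faulted=not → no input occurs → does not occur.
Zone B 2 fails [AND]: Detection loop fails=not, A control panel 2 offline=not, Discharge nozzle 2 degraded=not → not all inputs occur → does not occur.
Fire suppression does not activate [OR]: Zone A down=occurs, Zone B 2 fails=not → at least one input occurs → occurs.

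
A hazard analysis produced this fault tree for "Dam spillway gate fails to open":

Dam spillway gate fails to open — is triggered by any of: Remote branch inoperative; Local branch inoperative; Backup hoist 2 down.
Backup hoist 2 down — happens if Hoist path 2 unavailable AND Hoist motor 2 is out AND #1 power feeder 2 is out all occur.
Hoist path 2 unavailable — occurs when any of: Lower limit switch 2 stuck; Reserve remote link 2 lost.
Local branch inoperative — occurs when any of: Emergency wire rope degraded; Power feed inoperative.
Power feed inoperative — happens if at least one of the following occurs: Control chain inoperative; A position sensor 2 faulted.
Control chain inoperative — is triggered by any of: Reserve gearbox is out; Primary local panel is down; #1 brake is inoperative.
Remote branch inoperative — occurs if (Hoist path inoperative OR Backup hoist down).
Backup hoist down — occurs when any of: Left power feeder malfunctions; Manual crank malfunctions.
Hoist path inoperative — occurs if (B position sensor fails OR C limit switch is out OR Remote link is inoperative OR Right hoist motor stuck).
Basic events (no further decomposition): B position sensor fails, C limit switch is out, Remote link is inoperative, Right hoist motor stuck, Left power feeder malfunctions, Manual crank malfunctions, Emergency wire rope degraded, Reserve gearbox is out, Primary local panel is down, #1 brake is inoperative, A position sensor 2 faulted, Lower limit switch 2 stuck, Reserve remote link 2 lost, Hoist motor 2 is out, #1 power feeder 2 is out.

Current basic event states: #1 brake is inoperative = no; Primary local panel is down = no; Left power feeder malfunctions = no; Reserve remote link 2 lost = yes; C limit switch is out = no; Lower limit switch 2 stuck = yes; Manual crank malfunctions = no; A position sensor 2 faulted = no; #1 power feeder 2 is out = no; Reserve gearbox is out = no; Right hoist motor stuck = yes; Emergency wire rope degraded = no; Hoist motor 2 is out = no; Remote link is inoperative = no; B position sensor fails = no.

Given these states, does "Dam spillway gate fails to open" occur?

Yes

Hoist path inoperative [OR]: B position sensor fails=not, C limit switch is out=not, Remote link is inoperative=not, Right hoist motor stuck=occurs → at least one input occurs → occurs.
Backup hoist down [OR]: Left power feeder malfunctions=not, Manual crank malfunctions=not → no input occurs → does not occur.
Remote branch inoperative [OR]: Hoist path inoperative=occurs, Backup hoist down=not → at least one input occurs → occurs.
Control chain inoperative [OR]: Reserve gearbox is out=not, Primary local panel is down=not, #1 brake is inoperative=not → no input occurs → does not occur.
Power feed inoperative [OR]: Control chain inoperative=not, A position sensor 2 faulted=not → no input occurs → does not occur.
Local branch inoperative [OR]: Emergency wire rope degraded=not, Power feed inoperative=not → no input occurs → does not occur.
Hoist path 2 unavailable [OR]: Lower limit switch 2 stuck=occurs, Reserve remote link 2 lost=occurs → at least one input occurs → occurs.
Backup hoist 2 down [AND]: Hoist path 2 unavailable=occurs, Hoist motor 2 is out=not, #1 power feeder 2 is out=not → not all inputs occur → does not occur.
Dam spillway gate fails to open [OR]: Remote branch inoperative=occurs, Local branch inoperative=not, Backup hoist 2 down=not → at least one input occurs → occurs.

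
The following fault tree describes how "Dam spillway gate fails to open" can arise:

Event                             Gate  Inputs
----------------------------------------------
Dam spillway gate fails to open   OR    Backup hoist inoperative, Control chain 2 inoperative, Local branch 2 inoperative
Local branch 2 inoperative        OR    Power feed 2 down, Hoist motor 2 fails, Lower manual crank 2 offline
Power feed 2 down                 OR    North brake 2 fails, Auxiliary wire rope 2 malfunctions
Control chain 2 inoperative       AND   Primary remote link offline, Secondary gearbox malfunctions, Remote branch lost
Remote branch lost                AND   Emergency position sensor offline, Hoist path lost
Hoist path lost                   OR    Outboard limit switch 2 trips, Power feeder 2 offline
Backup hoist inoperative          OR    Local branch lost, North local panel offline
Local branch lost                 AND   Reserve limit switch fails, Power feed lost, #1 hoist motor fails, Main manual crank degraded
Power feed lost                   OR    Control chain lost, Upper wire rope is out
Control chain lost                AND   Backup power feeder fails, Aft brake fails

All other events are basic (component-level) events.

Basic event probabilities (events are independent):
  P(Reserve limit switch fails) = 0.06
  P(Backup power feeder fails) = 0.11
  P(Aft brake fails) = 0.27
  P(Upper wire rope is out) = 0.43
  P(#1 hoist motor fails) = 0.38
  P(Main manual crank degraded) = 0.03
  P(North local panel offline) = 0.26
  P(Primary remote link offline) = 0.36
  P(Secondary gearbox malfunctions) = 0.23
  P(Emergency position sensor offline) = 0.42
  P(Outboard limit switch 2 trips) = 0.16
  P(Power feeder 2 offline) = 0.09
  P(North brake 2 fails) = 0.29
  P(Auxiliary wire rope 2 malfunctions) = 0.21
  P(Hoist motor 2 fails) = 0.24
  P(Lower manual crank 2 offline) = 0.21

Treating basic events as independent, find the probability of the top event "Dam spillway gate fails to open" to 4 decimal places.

0.7529

P(Control chain lost) [AND] = 0.11 × 0.27 = 0.029700
P(Power feed lost) [OR] = 1 − (1−0.029700) × (1−0.43) = 0.446929
P(Local branch lost) [AND] = 0.06 × 0.446929 × 0.38 × 0.03 = 0.000306
P(Backup hoist inoperative) [OR] = 1 − (1−0.000306) × (1−0.26) = 0.260226
P(Hoist path lost) [OR] = 1 − (1−0.16) × (1−0.09) = 0.235600
P(Remote branch lost) [AND] = 0.42 × 0.235600 = 0.098952
P(Control chain 2 inoperative) [AND] = 0.36 × 0.23 × 0.098952 = 0.008193
P(Power feed 2 down) [OR] = 1 − (1−0.29) × (1−0.21) = 0.439100
P(Local branch 2 inoperative) [OR] = 1 − (1−0.439100) × (1−0.24) × (1−0.21) = 0.663236
P(Dam spillway gate fails to open) [OR] = 1 − (1−0.260226) × (1−0.008193) × (1−0.663236) = 0.752912
Rounded to 4 decimal places: P(Dam spillway gate fails to open) ≈ 0.7529.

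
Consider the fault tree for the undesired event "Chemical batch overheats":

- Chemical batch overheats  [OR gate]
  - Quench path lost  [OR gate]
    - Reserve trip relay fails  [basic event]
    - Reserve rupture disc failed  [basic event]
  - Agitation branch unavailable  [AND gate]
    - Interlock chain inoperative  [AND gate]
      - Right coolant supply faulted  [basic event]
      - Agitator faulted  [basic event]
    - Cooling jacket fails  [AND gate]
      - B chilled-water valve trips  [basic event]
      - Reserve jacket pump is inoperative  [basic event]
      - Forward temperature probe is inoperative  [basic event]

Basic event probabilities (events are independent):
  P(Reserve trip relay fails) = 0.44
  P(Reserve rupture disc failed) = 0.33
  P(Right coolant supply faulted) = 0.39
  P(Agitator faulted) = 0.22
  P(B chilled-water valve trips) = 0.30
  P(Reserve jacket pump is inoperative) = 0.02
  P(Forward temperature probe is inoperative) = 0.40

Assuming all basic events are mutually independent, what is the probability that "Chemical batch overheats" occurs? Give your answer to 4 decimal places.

0.6249

P(Quench path lost) [OR] = 1 − (1−0.44) × (1−0.33) = 0.624800
P(Interlock chain inoperative) [AND] = 0.39 × 0.22 = 0.085800
P(Cooling jacket fails) [AND] = 0.30 × 0.02 × 0.40 = 0.002400
P(Agitation branch unavailable) [AND] = 0.085800 × 0.002400 = 0.000206
P(Chemical batch overheats) [OR] = 1 − (1−0.624800) × (1−0.000206) = 0.624877
Rounded to 4 decimal places: P(Chemical batch overheats) ≈ 0.6249.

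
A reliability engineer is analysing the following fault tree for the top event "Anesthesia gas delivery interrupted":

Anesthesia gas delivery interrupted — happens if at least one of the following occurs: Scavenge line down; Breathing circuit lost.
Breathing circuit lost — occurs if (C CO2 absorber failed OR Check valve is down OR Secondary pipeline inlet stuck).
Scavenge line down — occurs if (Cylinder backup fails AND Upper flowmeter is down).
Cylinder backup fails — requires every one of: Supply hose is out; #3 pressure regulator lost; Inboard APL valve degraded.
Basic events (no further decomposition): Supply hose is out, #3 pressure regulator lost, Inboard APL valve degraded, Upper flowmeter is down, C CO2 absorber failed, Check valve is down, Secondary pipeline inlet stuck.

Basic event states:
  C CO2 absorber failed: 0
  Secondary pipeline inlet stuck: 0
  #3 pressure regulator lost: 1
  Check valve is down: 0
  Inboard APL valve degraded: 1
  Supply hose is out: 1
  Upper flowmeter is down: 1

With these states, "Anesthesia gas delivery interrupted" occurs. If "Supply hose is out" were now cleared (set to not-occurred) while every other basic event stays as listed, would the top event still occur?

No

Counterfactual: set "Supply hose is out" to not occurred.
Cylinder backup fails [AND]: Supply hose is out=not, #3 pressure regulator lost=occurs, Inboard APL valve degraded=occurs → not all inputs occur → does not occur.
Scavenge line down [AND]: Cylinder backup fails=not, Upper flowmeter is down=occurs → not all inputs occur → does not occur.
Breathing circuit lost [OR]: C CO2 absorber failed=not, Check valve is down=not, Secondary pipeline inlet stuck=not → no input occurs → does not occur.
Anesthesia gas delivery interrupted [OR]: Scavenge line down=not, Breathing circuit lost=not → no input occurs → does not occur.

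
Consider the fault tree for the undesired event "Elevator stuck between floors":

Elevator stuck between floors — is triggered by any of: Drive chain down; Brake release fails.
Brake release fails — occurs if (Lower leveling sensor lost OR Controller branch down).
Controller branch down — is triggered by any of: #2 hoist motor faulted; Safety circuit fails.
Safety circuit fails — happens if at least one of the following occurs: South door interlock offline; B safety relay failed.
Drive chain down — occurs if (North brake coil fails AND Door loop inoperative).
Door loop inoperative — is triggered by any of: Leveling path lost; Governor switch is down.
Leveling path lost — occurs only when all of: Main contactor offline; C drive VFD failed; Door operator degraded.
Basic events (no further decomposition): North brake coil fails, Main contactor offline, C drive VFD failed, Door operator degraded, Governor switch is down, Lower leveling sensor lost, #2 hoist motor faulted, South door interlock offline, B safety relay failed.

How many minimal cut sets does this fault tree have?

6

Leveling path lost [AND]: one cut set from each child combined → 1 × 1 × 1 = 1 cut set(s).
Door loop inoperative [OR]: union of children's cut sets → 2 cut set(s).
Drive chain down [AND]: one cut set from each child combined → 1 × 2 = 2 cut set(s).
Safety circuit fails [OR]: union of children's cut sets → 2 cut set(s).
Controller branch down [OR]: union of children's cut sets → 3 cut set(s).
Brake release fails [OR]: union of children's cut sets → 4 cut set(s).
Elevator stuck between floors [OR]: union of children's cut sets → 6 cut set(s).
Minimal cut sets: {C drive VFD failed, Door operator degraded, Main contactor offline, North brake coil fails}; {Governor switch is down, North brake coil fails}; {Lower leveling sensor lost}; {#2 hoist motor faulted}; {South door interlock offline}; {B safety relay failed}.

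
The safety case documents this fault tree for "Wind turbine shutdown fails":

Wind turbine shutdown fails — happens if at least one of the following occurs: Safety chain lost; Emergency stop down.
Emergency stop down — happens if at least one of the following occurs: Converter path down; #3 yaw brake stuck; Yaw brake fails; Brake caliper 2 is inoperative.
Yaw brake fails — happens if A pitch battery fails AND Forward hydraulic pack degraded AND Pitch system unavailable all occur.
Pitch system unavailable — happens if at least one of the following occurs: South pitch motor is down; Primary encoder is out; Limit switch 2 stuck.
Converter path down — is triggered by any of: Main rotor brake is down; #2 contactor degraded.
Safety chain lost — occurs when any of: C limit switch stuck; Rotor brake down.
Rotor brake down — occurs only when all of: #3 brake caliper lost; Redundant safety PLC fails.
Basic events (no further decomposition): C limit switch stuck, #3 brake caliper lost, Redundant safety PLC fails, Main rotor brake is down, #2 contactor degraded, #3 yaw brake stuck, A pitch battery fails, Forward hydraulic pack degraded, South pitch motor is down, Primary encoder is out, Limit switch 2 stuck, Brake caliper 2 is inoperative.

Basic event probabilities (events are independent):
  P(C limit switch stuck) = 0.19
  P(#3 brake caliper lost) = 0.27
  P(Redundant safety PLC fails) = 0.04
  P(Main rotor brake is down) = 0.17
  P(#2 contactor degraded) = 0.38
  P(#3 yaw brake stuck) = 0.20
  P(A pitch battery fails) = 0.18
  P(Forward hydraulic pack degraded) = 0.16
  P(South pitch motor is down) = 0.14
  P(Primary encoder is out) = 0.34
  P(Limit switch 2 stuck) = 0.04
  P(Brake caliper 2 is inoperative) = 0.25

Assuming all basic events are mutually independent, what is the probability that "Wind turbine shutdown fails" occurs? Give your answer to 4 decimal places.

P(Rotor brake down) [AND] = 0.27 × 0.04 = 0.010800
P(Safety chain lost) [OR] = 1 − (1−0.19) × (1−0.010800) = 0.198748
P(Converter path down) [OR] = 1 − (1−0.17) × (1−0.38) = 0.485400
P(Pitch system unavailable) [OR] = 1 − (1−0.14) × (1−0.34) × (1−0.04) = 0.455104
P(Yaw brake fails) [AND] = 0.18 × 0.16 × 0.455104 = 0.013107
P(Emergency stop down) [OR] = 1 − (1−0.485400) × (1−0.20) × (1−0.013107) × (1−0.25) = 0.695287
P(Wind turbine shutdown fails) [OR] = 1 − (1−0.198748) × (1−0.695287) = 0.755848
Rounded to 4 decimal places: P(Wind turbine shutdown fails) ≈ 0.7558.

0.7558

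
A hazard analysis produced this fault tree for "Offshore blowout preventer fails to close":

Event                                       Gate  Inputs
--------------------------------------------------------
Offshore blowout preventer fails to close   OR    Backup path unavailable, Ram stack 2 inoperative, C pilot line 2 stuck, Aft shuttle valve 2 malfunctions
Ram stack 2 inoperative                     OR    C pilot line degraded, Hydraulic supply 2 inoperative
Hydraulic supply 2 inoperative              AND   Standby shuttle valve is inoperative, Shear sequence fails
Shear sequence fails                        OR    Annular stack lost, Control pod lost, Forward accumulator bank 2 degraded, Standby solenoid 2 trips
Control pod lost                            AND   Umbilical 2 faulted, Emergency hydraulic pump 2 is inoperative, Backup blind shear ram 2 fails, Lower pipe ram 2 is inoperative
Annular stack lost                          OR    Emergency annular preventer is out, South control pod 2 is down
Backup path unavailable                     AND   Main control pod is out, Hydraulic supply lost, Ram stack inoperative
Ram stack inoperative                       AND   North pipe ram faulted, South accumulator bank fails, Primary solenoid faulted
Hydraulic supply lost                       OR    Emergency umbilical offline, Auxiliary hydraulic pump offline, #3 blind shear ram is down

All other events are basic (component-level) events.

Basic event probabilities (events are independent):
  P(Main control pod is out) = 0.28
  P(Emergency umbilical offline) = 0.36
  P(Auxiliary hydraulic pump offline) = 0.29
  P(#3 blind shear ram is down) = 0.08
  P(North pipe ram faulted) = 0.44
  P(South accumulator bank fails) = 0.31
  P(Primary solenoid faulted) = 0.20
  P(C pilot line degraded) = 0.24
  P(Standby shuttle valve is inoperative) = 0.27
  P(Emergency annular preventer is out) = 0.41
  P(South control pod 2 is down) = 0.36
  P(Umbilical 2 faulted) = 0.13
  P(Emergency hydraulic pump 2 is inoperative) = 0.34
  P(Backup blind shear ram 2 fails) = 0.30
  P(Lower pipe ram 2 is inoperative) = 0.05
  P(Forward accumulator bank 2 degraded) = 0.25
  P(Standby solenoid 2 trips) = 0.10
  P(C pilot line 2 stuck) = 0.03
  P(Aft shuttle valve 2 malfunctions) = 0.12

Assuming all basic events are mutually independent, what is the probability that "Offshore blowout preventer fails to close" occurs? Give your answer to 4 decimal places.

P(Hydraulic supply lost) [OR] = 1 − (1−0.36) × (1−0.29) × (1−0.08) = 0.581952
P(Ram stack inoperative) [AND] = 0.44 × 0.31 × 0.20 = 0.027280
P(Backup path unavailable) [AND] = 0.28 × 0.581952 × 0.027280 = 0.004445
P(Annular stack lost) [OR] = 1 − (1−0.41) × (1−0.36) = 0.622400
P(Control pod lost) [AND] = 0.13 × 0.34 × 0.30 × 0.05 = 0.000663
P(Shear sequence fails) [OR] = 1 − (1−0.622400) × (1−0.000663) × (1−0.25) × (1−0.10) = 0.745289
P(Hydraulic supply 2 inoperative) [AND] = 0.27 × 0.745289 = 0.201228
P(Ram stack 2 inoperative) [OR] = 1 − (1−0.24) × (1−0.201228) = 0.392933
P(Offshore blowout preventer fails to close) [OR] = 1 − (1−0.004445) × (1−0.392933) × (1−0.03) × (1−0.12) = 0.484111
Rounded to 4 decimal places: P(Offshore blowout preventer fails to close) ≈ 0.4841.

0.4841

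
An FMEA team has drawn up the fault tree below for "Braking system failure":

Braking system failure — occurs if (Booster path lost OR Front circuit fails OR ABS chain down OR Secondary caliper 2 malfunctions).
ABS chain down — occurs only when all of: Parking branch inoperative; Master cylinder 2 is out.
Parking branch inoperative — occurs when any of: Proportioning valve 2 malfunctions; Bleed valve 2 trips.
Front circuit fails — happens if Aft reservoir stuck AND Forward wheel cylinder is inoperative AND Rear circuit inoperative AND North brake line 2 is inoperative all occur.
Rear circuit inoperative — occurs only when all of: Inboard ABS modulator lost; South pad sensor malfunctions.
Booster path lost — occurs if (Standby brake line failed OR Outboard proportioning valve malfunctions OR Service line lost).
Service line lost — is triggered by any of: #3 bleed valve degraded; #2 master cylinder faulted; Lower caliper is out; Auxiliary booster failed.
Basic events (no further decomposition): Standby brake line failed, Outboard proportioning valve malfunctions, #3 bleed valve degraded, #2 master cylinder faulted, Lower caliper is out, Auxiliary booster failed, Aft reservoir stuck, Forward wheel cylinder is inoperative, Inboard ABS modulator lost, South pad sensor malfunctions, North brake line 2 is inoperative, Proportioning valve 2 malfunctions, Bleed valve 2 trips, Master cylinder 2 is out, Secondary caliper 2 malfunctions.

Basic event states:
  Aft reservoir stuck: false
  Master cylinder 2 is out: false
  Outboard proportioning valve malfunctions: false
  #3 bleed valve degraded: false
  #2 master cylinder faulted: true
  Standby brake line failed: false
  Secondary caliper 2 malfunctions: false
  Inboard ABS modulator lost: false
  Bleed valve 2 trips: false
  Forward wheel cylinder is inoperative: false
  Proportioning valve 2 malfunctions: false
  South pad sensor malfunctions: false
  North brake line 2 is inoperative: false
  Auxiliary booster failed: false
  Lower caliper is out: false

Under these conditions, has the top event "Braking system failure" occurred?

Yes

Service line lost [OR]: #3 bleed valve degraded=not, #2 master cylinder faulted=occurs, Lower caliper is out=not, Auxiliary booster failed=not → at least one input occurs → occurs.
Booster path lost [OR]: Standby brake line failed=not, Outboard proportioning valve malfunctions=not, Service line lost=occurs → at least one input occurs → occurs.
Rear circuit inoperative [AND]: Inboard ABS modulator lost=not, South pad sensor malfunctions=not → not all inputs occur → does not occur.
Front circuit fails [AND]: Aft reservoir stuck=not, Forward wheel cylinder is inoperative=not, Rear circuit inoperative=not, North brake line 2 is inoperative=not → not all inputs occur → does not occur.
Parking branch inoperative [OR]: Proportioning valve 2 malfunctions=not, Bleed valve 2 trips=not → no input occurs → does not occur.
ABS chain down [AND]: Parking branch inoperative=not, Master cylinder 2 is out=not → not all inputs occur → does not occur.
Braking system failure [OR]: Booster path lost=occurs, Front circuit fails=not, ABS chain down=not, Secondary caliper 2 malfunctions=not → at least one input occurs → occurs.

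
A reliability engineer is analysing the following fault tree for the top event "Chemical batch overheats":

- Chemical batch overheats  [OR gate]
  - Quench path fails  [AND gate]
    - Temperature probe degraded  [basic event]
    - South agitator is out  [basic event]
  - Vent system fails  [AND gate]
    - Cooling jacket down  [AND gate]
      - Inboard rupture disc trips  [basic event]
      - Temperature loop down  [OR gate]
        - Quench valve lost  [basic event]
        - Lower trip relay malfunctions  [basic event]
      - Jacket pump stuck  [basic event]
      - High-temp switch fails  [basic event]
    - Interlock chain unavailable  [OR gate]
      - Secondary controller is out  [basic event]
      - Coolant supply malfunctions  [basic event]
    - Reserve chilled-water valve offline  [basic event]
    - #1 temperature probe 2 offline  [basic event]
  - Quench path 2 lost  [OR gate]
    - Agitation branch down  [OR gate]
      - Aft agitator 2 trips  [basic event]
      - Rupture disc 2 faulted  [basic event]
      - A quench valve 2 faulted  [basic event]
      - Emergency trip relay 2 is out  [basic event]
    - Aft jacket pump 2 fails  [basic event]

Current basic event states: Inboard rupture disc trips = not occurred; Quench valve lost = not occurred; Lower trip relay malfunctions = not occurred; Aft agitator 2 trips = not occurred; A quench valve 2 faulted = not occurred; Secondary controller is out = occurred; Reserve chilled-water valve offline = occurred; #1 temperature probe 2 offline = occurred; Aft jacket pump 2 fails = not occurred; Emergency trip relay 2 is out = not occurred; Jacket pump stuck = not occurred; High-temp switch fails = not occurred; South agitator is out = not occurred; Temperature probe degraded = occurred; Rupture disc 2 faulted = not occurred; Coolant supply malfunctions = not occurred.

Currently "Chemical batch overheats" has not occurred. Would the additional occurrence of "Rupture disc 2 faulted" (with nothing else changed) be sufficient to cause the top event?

Yes

Counterfactual: set "Rupture disc 2 faulted" to occurred.
Quench path fails [AND]: Temperature probe degraded=occurs, South agitator is out=not → not all inputs occur → does not occur.
Temperature loop down [OR]: Quench valve lost=not, Lower trip relay malfunctions=not → no input occurs → does not occur.
Cooling jacket down [AND]: Inboard rupture disc trips=not, Temperature loop down=not, Jacket pump stuck=not, High-temp switch fails=not → not all inputs occur → does not occur.
Interlock chain unavailable [OR]: Secondary controller is out=occurs, Coolant supply malfunctions=not → at least one input occurs → occurs.
Vent system fails [AND]: Cooling jacket down=not, Interlock chain unavailable=occurs, Reserve chilled-water valve offline=occurs, #1 temperature probe 2 offline=occurs → not all inputs occur → does not occur.
Agitation branch down [OR]: Aft agitator 2 trips=not, Rupture disc 2 faulted=occurs, A quench valve 2 faulted=not, Emergency trip relay 2 is out=not → at least one input occurs → occurs.
Quench path 2 lost [OR]: Agitation branch down=occurs, Aft jacket pump 2 fails=not → at least one input occurs → occurs.
Chemical batch overheats [OR]: Quench path fails=not, Vent system fails=not, Quench path 2 lost=occurs → at least one input occurs → occurs.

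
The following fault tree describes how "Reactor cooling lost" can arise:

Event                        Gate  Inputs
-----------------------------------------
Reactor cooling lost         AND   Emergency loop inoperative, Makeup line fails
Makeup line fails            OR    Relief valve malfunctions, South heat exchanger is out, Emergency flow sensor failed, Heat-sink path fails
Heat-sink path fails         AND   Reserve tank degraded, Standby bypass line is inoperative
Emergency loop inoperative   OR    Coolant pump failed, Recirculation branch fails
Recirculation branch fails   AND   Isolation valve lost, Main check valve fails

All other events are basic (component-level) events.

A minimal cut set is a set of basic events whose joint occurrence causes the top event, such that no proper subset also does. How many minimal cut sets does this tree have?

Recirculation branch fails [AND]: one cut set from each child combined → 1 × 1 = 1 cut set(s).
Emergency loop inoperative [OR]: union of children's cut sets → 2 cut set(s).
Heat-sink path fails [AND]: one cut set from each child combined → 1 × 1 = 1 cut set(s).
Makeup line fails [OR]: union of children's cut sets → 4 cut set(s).
Reactor cooling lost [AND]: one cut set from each child combined → 2 × 4 = 8 cut set(s).
Minimal cut sets: {Coolant pump failed, Relief valve malfunctions}; {Coolant pump failed, South heat exchanger is out}; {Coolant pump failed, Emergency flow sensor failed}; {Coolant pump failed, Reserve tank degraded, Standby bypass line is inoperative}; {Isolation valve lost, Main check valve fails, Relief valve malfunctions}; {Isolation valve lost, Main check valve fails, South heat exchanger is out}; {Emergency flow sensor failed, Isolation valve lost, Main check valve fails}; {Isolation valve lost, Main check valve fails, Reserve tank degraded, Standby bypass line is inoperative}.

8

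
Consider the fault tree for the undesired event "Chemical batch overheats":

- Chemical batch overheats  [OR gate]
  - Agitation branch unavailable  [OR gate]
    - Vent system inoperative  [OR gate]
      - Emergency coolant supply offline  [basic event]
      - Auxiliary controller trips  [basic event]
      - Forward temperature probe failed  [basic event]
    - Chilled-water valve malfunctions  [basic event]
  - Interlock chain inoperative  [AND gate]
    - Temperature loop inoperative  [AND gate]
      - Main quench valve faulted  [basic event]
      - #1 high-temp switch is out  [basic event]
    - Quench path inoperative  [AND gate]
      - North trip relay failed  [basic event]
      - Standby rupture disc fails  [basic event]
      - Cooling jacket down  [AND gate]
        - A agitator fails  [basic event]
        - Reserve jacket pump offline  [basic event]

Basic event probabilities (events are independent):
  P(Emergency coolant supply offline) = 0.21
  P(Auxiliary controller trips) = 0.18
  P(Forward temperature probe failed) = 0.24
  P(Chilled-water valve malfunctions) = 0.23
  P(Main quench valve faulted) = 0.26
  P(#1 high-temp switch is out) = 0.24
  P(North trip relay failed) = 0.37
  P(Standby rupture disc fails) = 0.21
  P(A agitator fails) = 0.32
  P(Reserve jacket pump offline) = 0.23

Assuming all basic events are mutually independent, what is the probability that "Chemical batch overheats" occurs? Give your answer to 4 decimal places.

0.6210

P(Vent system inoperative) [OR] = 1 − (1−0.21) × (1−0.18) × (1−0.24) = 0.507672
P(Agitation branch unavailable) [OR] = 1 − (1−0.507672) × (1−0.23) = 0.620907
P(Temperature loop inoperative) [AND] = 0.26 × 0.24 = 0.062400
P(Cooling jacket down) [AND] = 0.32 × 0.23 = 0.073600
P(Quench path inoperative) [AND] = 0.37 × 0.21 × 0.073600 = 0.005719
P(Interlock chain inoperative) [AND] = 0.062400 × 0.005719 = 0.000357
P(Chemical batch overheats) [OR] = 1 − (1−0.620907) × (1−0.000357) = 0.621042
Rounded to 4 decimal places: P(Chemical batch overheats) ≈ 0.6210.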